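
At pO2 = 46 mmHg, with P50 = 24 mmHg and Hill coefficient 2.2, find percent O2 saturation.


Y = pO2^n / (P50^n + pO2^n)
Y = 46^2.2 / (24^2.2 + 46^2.2)
Y = 80.71%

80.71%


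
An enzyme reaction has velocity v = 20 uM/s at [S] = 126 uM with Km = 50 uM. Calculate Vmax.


Vmax = v * (Km + [S]) / [S]
Vmax = 20 * (50 + 126) / 126
Vmax = 27.9365 uM/s

27.9365 uM/s


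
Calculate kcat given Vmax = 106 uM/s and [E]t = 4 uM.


kcat = Vmax / [E]t
kcat = 106 / 4
kcat = 26.5 s^-1

26.5 s^-1


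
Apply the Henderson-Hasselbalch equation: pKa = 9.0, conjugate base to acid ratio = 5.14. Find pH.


pH = pKa + log10([A-]/[HA])
pH = 9.0 + log10(5.14)
pH = 9.711

9.711


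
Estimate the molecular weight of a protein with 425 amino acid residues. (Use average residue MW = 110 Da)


MW = n_residues * 110 Da
MW = 425 * 110
MW = 46750 Da

46750 Da


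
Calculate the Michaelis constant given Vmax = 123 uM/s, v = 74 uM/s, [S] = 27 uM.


Km = [S] * (Vmax - v) / v
Km = 27 * (123 - 74) / 74
Km = 17.8784 uM

17.8784 uM


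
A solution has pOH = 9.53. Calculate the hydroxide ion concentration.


[OH-] = 10^(-pOH)
[OH-] = 10^(-9.53)
[OH-] = 2.951e-10 M

2.951e-10 M


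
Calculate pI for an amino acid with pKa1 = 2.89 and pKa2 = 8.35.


pI = (pKa1 + pKa2) / 2
pI = (2.89 + 8.35) / 2
pI = 5.62

5.62


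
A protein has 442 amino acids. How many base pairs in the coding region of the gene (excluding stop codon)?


Each amino acid = 1 codon = 3 bp
bp = 442 * 3 = 1326 bp

1326 bp


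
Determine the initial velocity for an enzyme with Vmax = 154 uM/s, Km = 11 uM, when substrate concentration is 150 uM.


v = Vmax * [S] / (Km + [S])
v = 154 * 150 / (11 + 150)
v = 143.4783 uM/s

143.4783 uM/s


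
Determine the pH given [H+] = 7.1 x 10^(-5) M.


pH = -log10([H+])
pH = -log10(7.1 x 10^(-5))
pH = 4.1487

4.1487


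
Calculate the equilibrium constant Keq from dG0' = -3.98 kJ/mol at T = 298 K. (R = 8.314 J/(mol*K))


Keq = exp(-dG0 * 1000 / (R * T))
Keq = exp(-(-3.98) * 1000 / (8.314 * 298))
Keq = 4.9849

4.9849


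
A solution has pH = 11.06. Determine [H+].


[H+] = 10^(-pH)
[H+] = 10^(-11.06)
[H+] = 8.710e-12 M

8.710e-12 M


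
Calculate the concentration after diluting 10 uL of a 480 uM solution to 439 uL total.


C2 = C1 * V1 / V2
C2 = 480 * 10 / 439
C2 = 10.9339 uM

10.9339 uM


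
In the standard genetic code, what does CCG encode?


Standard genetic code lookup.
Codon CCG -> Pro

Pro


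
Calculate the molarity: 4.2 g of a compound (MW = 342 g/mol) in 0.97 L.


C = (mass / MW) / volume
C = (4.2 / 342) / 0.97
C = 0.0127 M

0.0127 M


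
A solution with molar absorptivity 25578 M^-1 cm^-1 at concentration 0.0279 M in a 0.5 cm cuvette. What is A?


A = epsilon * c * l
A = 25578 * 0.0279 * 0.5
A = 356.8131

356.8131


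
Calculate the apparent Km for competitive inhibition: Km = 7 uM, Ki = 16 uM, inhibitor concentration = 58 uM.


Km_app = Km * (1 + [I]/Ki)
Km_app = 7 * (1 + 58/16)
Km_app = 32.375 uM

32.375 uM


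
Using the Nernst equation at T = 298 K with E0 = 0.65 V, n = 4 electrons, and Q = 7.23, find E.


E = E0 - (RT/nF) * ln(Q)
E = 0.65 - (8.314 * 298 / (4 * 96485)) * ln(7.23)
E = 0.6373 V

0.6373 V


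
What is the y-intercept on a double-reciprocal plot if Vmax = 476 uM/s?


y-intercept = 1/Vmax
= 1/476
= 0.0021 s/uM

0.0021 s/uM


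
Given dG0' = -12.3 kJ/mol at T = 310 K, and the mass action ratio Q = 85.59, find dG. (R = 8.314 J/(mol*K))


dG = dG0' + RT * ln(Q) / 1000
dG = -12.3 + 8.314 * 310 * ln(85.59) / 1000
dG = -0.8319 kJ/mol

-0.8319 kJ/mol


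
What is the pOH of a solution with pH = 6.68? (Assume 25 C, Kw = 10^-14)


pOH = 14 - pH
pOH = 14 - 6.68
pOH = 7.32

7.32


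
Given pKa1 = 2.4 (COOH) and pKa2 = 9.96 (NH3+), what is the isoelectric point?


pI = (pKa1 + pKa2) / 2
pI = (2.4 + 9.96) / 2
pI = 6.18

6.18


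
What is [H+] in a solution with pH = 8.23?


[H+] = 10^(-pH)
[H+] = 10^(-8.23)
[H+] = 5.888e-09 M

5.888e-09 M


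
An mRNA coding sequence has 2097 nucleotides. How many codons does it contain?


codons = nucleotides / 3
codons = 2097 / 3 = 699

699


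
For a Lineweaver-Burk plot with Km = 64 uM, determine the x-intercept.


x-intercept = -1/Km
= -1/64
= -0.0156 1/uM

-0.0156 1/uM


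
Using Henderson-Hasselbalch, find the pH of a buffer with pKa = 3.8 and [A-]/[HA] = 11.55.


pH = pKa + log10([A-]/[HA])
pH = 3.8 + log10(11.55)
pH = 4.8626

4.8626


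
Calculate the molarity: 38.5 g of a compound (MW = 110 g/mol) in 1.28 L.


C = (mass / MW) / volume
C = (38.5 / 110) / 1.28
C = 0.2734 M

0.2734 M


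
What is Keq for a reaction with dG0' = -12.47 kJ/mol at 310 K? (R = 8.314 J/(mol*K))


Keq = exp(-dG0 * 1000 / (R * T))
Keq = exp(-(-12.47) * 1000 / (8.314 * 310))
Keq = 126.2573

126.2573


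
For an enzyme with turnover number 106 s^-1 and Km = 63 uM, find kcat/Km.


Catalytic efficiency = kcat / Km
= 106 / 63
= 1.6825 uM^-1*s^-1

1.6825 uM^-1*s^-1


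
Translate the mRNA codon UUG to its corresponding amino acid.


Standard genetic code lookup.
Codon UUG -> Leu

Leu


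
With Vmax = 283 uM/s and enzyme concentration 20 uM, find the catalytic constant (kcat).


kcat = Vmax / [E]t
kcat = 283 / 20
kcat = 14.15 s^-1

14.15 s^-1


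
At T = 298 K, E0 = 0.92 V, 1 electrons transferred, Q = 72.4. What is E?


E = E0 - (RT/nF) * ln(Q)
E = 0.92 - (8.314 * 298 / (1 * 96485)) * ln(72.4)
E = 0.81 V

0.81 V


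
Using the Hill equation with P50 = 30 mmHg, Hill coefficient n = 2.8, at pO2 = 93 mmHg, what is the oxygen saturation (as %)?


Y = pO2^n / (P50^n + pO2^n)
Y = 93^2.8 / (30^2.8 + 93^2.8)
Y = 95.96%

95.96%


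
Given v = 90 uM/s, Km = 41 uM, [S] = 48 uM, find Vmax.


Vmax = v * (Km + [S]) / [S]
Vmax = 90 * (41 + 48) / 48
Vmax = 166.875 uM/s

166.875 uM/s


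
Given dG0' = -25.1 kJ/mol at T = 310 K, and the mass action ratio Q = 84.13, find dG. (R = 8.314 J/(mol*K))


dG = dG0' + RT * ln(Q) / 1000
dG = -25.1 + 8.314 * 310 * ln(84.13) / 1000
dG = -13.6763 kJ/mol

-13.6763 kJ/mol


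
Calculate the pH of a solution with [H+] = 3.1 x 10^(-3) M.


pH = -log10([H+])
pH = -log10(3.1 x 10^(-3))
pH = 2.5086

2.5086


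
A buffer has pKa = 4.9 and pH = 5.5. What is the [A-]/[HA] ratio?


[A-]/[HA] = 10^(pH - pKa)
= 10^(5.5 - 4.9)
= 3.9811

3.9811


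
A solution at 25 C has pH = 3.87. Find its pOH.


pOH = 14 - pH
pOH = 14 - 3.87
pOH = 10.13

10.13


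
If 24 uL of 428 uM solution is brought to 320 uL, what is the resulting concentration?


C2 = C1 * V1 / V2
C2 = 428 * 24 / 320
C2 = 32.1 uM

32.1 uM


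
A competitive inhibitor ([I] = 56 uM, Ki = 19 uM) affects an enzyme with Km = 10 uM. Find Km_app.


Km_app = Km * (1 + [I]/Ki)
Km_app = 10 * (1 + 56/19)
Km_app = 39.4737 uM

39.4737 uM


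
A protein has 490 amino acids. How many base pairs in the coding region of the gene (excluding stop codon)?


Each amino acid = 1 codon = 3 bp
bp = 490 * 3 = 1470 bp

1470 bp


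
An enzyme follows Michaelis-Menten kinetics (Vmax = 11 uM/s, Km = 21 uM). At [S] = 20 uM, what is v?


v = Vmax * [S] / (Km + [S])
v = 11 * 20 / (21 + 20)
v = 5.3659 uM/s

5.3659 uM/s


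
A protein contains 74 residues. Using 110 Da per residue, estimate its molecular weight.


MW = n_residues * 110 Da
MW = 74 * 110
MW = 8140 Da

8140 Da


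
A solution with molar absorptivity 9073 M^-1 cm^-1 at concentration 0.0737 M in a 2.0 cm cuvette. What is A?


A = epsilon * c * l
A = 9073 * 0.0737 * 2.0
A = 1337.3602

1337.3602


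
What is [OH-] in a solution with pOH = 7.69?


[OH-] = 10^(-pOH)
[OH-] = 10^(-7.69)
[OH-] = 2.042e-08 M

2.042e-08 M


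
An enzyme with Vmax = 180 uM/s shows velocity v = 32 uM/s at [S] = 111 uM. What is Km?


Km = [S] * (Vmax - v) / v
Km = 111 * (180 - 32) / 32
Km = 513.375 uM

513.375 uM


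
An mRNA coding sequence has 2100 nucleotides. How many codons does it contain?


codons = nucleotides / 3
codons = 2100 / 3 = 700

700


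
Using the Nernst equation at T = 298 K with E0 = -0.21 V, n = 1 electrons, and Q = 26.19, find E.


E = E0 - (RT/nF) * ln(Q)
E = -0.21 - (8.314 * 298 / (1 * 96485)) * ln(26.19)
E = -0.2938 V

-0.2938 V


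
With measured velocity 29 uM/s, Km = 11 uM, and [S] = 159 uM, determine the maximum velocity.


Vmax = v * (Km + [S]) / [S]
Vmax = 29 * (11 + 159) / 159
Vmax = 31.0063 uM/s

31.0063 uM/s


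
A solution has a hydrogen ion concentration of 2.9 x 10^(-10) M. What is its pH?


pH = -log10([H+])
pH = -log10(2.9 x 10^(-10))
pH = 9.5376

9.5376


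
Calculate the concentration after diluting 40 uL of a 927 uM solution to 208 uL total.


C2 = C1 * V1 / V2
C2 = 927 * 40 / 208
C2 = 178.2692 uM

178.2692 uM


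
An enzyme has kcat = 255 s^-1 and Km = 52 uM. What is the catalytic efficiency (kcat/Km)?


Catalytic efficiency = kcat / Km
= 255 / 52
= 4.9038 uM^-1*s^-1

4.9038 uM^-1*s^-1


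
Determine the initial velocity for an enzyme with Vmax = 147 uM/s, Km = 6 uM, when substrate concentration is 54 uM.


v = Vmax * [S] / (Km + [S])
v = 147 * 54 / (6 + 54)
v = 132.3 uM/s

132.3 uM/s


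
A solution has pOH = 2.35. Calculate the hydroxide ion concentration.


[OH-] = 10^(-pOH)
[OH-] = 10^(-2.35)
[OH-] = 0.0045 M

0.0045 M


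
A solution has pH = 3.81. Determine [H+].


[H+] = 10^(-pH)
[H+] = 10^(-3.81)
[H+] = 1.549e-04 M

1.549e-04 M


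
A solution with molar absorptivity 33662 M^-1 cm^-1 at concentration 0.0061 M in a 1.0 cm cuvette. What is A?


A = epsilon * c * l
A = 33662 * 0.0061 * 1.0
A = 205.3382

205.3382


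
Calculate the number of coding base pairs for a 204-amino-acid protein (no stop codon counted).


Each amino acid = 1 codon = 3 bp
bp = 204 * 3 = 612 bp

612 bp


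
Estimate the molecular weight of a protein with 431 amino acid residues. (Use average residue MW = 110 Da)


MW = n_residues * 110 Da
MW = 431 * 110
MW = 47410 Da

47410 Da


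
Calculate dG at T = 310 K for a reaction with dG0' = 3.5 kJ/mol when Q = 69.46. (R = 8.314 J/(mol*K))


dG = dG0' + RT * ln(Q) / 1000
dG = 3.5 + 8.314 * 310 * ln(69.46) / 1000
dG = 14.4299 kJ/mol

14.4299 kJ/mol


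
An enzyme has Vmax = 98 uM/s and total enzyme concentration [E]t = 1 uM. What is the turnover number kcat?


kcat = Vmax / [E]t
kcat = 98 / 1
kcat = 98.0 s^-1

98.0 s^-1


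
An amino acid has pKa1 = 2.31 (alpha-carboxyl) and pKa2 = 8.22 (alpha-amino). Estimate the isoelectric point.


pI = (pKa1 + pKa2) / 2
pI = (2.31 + 8.22) / 2
pI = 5.265

5.265


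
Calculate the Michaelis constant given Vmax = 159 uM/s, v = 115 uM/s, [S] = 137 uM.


Km = [S] * (Vmax - v) / v
Km = 137 * (159 - 115) / 115
Km = 52.4174 uM

52.4174 uM


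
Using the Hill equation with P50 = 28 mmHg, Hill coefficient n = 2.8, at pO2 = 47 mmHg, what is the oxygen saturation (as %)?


Y = pO2^n / (P50^n + pO2^n)
Y = 47^2.8 / (28^2.8 + 47^2.8)
Y = 81.0%

81.0%


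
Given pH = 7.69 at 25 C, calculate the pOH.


pOH = 14 - pH
pOH = 14 - 7.69
pOH = 6.31

6.31


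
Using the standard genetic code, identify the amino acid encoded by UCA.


Standard genetic code lookup.
Codon UCA -> Ser

Ser


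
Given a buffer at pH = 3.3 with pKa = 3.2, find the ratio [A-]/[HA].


[A-]/[HA] = 10^(pH - pKa)
= 10^(3.3 - 3.2)
= 1.2589

1.2589


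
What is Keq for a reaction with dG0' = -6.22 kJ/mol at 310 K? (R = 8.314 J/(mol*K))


Keq = exp(-dG0 * 1000 / (R * T))
Keq = exp(-(-6.22) * 1000 / (8.314 * 310))
Keq = 11.1712

11.1712


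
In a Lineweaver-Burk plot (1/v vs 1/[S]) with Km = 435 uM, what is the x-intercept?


x-intercept = -1/Km
= -1/435
= -0.0023 1/uM

-0.0023 1/uM


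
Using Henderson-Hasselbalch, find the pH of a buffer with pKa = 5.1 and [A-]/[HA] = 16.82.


pH = pKa + log10([A-]/[HA])
pH = 5.1 + log10(16.82)
pH = 6.3258

6.3258


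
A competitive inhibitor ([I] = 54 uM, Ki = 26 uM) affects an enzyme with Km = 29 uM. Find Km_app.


Km_app = Km * (1 + [I]/Ki)
Km_app = 29 * (1 + 54/26)
Km_app = 89.2308 uM

89.2308 uM


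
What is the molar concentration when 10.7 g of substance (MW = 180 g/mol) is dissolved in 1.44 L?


C = (mass / MW) / volume
C = (10.7 / 180) / 1.44
C = 0.0413 M

0.0413 M


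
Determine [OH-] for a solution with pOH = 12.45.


[OH-] = 10^(-pOH)
[OH-] = 10^(-12.45)
[OH-] = 3.548e-13 M

3.548e-13 M


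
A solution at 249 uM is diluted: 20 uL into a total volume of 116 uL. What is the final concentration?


C2 = C1 * V1 / V2
C2 = 249 * 20 / 116
C2 = 42.931 uM

42.931 uM


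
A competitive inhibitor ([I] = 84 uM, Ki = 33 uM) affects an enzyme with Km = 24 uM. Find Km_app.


Km_app = Km * (1 + [I]/Ki)
Km_app = 24 * (1 + 84/33)
Km_app = 85.0909 uM

85.0909 uM


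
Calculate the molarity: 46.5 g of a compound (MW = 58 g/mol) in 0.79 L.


C = (mass / MW) / volume
C = (46.5 / 58) / 0.79
C = 1.0148 M

1.0148 M


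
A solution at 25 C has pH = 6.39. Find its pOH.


pOH = 14 - pH
pOH = 14 - 6.39
pOH = 7.61

7.61


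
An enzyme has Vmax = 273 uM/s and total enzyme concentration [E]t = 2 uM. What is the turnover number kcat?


kcat = Vmax / [E]t
kcat = 273 / 2
kcat = 136.5 s^-1

136.5 s^-1


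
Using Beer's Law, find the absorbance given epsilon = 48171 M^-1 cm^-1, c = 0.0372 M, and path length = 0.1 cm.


A = epsilon * c * l
A = 48171 * 0.0372 * 0.1
A = 179.1961

179.1961


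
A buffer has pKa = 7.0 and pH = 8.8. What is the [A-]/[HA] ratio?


[A-]/[HA] = 10^(pH - pKa)
= 10^(8.8 - 7.0)
= 63.0957

63.0957


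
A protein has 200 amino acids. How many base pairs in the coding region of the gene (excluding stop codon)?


Each amino acid = 1 codon = 3 bp
bp = 200 * 3 = 600 bp

600 bp


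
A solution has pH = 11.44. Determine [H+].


[H+] = 10^(-pH)
[H+] = 10^(-11.44)
[H+] = 3.631e-12 M

3.631e-12 M


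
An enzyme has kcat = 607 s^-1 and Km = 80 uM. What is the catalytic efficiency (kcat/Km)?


Catalytic efficiency = kcat / Km
= 607 / 80
= 7.5875 uM^-1*s^-1

7.5875 uM^-1*s^-1


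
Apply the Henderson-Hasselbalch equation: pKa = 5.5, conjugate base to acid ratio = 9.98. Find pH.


pH = pKa + log10([A-]/[HA])
pH = 5.5 + log10(9.98)
pH = 6.4991

6.4991


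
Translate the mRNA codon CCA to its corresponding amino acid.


Standard genetic code lookup.
Codon CCA -> Pro

Pro


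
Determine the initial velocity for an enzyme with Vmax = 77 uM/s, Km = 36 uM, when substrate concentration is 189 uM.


v = Vmax * [S] / (Km + [S])
v = 77 * 189 / (36 + 189)
v = 64.68 uM/s

64.68 uM/s


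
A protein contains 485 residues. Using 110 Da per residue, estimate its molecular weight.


MW = n_residues * 110 Da
MW = 485 * 110
MW = 53350 Da

53350 Da


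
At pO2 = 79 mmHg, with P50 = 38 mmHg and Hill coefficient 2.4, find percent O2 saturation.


Y = pO2^n / (P50^n + pO2^n)
Y = 79^2.4 / (38^2.4 + 79^2.4)
Y = 85.28%

85.28%


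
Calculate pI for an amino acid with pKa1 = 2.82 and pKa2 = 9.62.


pI = (pKa1 + pKa2) / 2
pI = (2.82 + 9.62) / 2
pI = 6.22

6.22


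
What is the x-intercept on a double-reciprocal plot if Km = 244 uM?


x-intercept = -1/Km
= -1/244
= -0.0041 1/uM

-0.0041 1/uM


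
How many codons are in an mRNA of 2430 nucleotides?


codons = nucleotides / 3
codons = 2430 / 3 = 810

810


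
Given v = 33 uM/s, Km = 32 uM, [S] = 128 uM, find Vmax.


Vmax = v * (Km + [S]) / [S]
Vmax = 33 * (32 + 128) / 128
Vmax = 41.25 uM/s

41.25 uM/s


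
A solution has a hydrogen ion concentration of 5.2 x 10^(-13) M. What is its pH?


pH = -log10([H+])
pH = -log10(5.2 x 10^(-13))
pH = 12.284

12.284


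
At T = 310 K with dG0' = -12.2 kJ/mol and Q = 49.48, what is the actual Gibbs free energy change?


dG = dG0' + RT * ln(Q) / 1000
dG = -12.2 + 8.314 * 310 * ln(49.48) / 1000
dG = -2.1443 kJ/mol

-2.1443 kJ/mol


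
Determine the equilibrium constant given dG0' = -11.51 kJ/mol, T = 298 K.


Keq = exp(-dG0 * 1000 / (R * T))
Keq = exp(-(-11.51) * 1000 / (8.314 * 298))
Keq = 104.1339

104.1339


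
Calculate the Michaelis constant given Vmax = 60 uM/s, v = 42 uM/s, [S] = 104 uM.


Km = [S] * (Vmax - v) / v
Km = 104 * (60 - 42) / 42
Km = 44.5714 uM

44.5714 uM


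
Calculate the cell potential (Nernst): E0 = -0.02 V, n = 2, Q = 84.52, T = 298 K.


E = E0 - (RT/nF) * ln(Q)
E = -0.02 - (8.314 * 298 / (2 * 96485)) * ln(84.52)
E = -0.077 V

-0.077 V


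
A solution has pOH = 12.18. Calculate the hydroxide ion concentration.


[OH-] = 10^(-pOH)
[OH-] = 10^(-12.18)
[OH-] = 6.607e-13 M

6.607e-13 M


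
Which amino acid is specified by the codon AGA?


Standard genetic code lookup.
Codon AGA -> Arg

Arg


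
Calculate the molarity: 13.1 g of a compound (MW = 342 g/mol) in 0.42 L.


C = (mass / MW) / volume
C = (13.1 / 342) / 0.42
C = 0.0912 M

0.0912 M


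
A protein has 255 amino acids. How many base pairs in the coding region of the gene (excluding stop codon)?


Each amino acid = 1 codon = 3 bp
bp = 255 * 3 = 765 bp

765 bp


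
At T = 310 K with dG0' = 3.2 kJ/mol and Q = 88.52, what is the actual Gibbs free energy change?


dG = dG0' + RT * ln(Q) / 1000
dG = 3.2 + 8.314 * 310 * ln(88.52) / 1000
dG = 14.7548 kJ/mol

14.7548 kJ/mol


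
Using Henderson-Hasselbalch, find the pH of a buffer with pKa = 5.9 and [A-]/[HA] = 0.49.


pH = pKa + log10([A-]/[HA])
pH = 5.9 + log10(0.49)
pH = 5.5902

5.5902


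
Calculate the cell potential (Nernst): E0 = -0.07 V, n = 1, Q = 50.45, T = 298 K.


E = E0 - (RT/nF) * ln(Q)
E = -0.07 - (8.314 * 298 / (1 * 96485)) * ln(50.45)
E = -0.1707 V

-0.1707 V


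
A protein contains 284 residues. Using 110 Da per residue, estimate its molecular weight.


MW = n_residues * 110 Da
MW = 284 * 110
MW = 31240 Da

31240 Da


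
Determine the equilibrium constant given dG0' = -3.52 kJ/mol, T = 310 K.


Keq = exp(-dG0 * 1000 / (R * T))
Keq = exp(-(-3.52) * 1000 / (8.314 * 310))
Keq = 3.9187

3.9187


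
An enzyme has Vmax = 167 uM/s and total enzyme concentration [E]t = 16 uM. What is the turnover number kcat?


kcat = Vmax / [E]t
kcat = 167 / 16
kcat = 10.4375 s^-1

10.4375 s^-1


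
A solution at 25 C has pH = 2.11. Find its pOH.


pOH = 14 - pH
pOH = 14 - 2.11
pOH = 11.89

11.89


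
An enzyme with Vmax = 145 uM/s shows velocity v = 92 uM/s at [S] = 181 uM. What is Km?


Km = [S] * (Vmax - v) / v
Km = 181 * (145 - 92) / 92
Km = 104.2717 uM

104.2717 uM


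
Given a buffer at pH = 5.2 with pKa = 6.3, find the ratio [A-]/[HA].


[A-]/[HA] = 10^(pH - pKa)
= 10^(5.2 - 6.3)
= 0.0794

0.0794


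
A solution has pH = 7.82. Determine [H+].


[H+] = 10^(-pH)
[H+] = 10^(-7.82)
[H+] = 1.514e-08 M

1.514e-08 M


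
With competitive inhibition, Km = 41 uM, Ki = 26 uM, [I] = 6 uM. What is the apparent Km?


Km_app = Km * (1 + [I]/Ki)
Km_app = 41 * (1 + 6/26)
Km_app = 50.4615 uM

50.4615 uM


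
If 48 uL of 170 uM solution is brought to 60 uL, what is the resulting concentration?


C2 = C1 * V1 / V2
C2 = 170 * 48 / 60
C2 = 136.0 uM

136.0 uM


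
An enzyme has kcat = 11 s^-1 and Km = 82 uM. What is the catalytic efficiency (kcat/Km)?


Catalytic efficiency = kcat / Km
= 11 / 82
= 0.1341 uM^-1*s^-1

0.1341 uM^-1*s^-1


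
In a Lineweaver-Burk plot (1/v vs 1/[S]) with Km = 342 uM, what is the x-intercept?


x-intercept = -1/Km
= -1/342
= -0.0029 1/uM

-0.0029 1/uM


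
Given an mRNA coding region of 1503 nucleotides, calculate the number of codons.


codons = nucleotides / 3
codons = 1503 / 3 = 501

501


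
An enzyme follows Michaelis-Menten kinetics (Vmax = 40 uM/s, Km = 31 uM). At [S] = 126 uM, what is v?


v = Vmax * [S] / (Km + [S])
v = 40 * 126 / (31 + 126)
v = 32.1019 uM/s

32.1019 uM/s


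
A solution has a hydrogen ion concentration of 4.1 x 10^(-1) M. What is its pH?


pH = -log10([H+])
pH = -log10(4.1 x 10^(-1))
pH = 0.3872

0.3872


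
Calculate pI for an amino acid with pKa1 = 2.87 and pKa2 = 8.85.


pI = (pKa1 + pKa2) / 2
pI = (2.87 + 8.85) / 2
pI = 5.86

5.86


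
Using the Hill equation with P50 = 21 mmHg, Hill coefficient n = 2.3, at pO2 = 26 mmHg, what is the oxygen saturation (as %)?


Y = pO2^n / (P50^n + pO2^n)
Y = 26^2.3 / (21^2.3 + 26^2.3)
Y = 62.04%

62.04%


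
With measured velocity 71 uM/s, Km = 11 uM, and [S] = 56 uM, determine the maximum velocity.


Vmax = v * (Km + [S]) / [S]
Vmax = 71 * (11 + 56) / 56
Vmax = 84.9464 uM/s

84.9464 uM/s


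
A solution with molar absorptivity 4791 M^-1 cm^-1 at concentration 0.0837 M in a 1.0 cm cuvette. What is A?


A = epsilon * c * l
A = 4791 * 0.0837 * 1.0
A = 401.0067

401.0067


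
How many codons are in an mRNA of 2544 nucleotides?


codons = nucleotides / 3
codons = 2544 / 3 = 848

848


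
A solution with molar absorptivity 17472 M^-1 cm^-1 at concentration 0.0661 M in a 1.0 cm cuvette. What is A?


A = epsilon * c * l
A = 17472 * 0.0661 * 1.0
A = 1154.8992

1154.8992


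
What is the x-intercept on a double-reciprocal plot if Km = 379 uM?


x-intercept = -1/Km
= -1/379
= -0.0026 1/uM

-0.0026 1/uM


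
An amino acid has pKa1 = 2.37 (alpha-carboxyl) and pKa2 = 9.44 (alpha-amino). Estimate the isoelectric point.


pI = (pKa1 + pKa2) / 2
pI = (2.37 + 9.44) / 2
pI = 5.905

5.905


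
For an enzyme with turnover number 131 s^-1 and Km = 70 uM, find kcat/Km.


Catalytic efficiency = kcat / Km
= 131 / 70
= 1.8714 uM^-1*s^-1

1.8714 uM^-1*s^-1


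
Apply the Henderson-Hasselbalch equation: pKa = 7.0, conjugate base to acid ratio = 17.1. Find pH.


pH = pKa + log10([A-]/[HA])
pH = 7.0 + log10(17.1)
pH = 8.233

8.233


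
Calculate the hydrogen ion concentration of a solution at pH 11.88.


[H+] = 10^(-pH)
[H+] = 10^(-11.88)
[H+] = 1.318e-12 M

1.318e-12 M


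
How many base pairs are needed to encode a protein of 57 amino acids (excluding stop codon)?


Each amino acid = 1 codon = 3 bp
bp = 57 * 3 = 171 bp

171 bp


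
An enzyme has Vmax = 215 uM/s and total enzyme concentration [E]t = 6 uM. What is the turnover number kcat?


kcat = Vmax / [E]t
kcat = 215 / 6
kcat = 35.8333 s^-1

35.8333 s^-1


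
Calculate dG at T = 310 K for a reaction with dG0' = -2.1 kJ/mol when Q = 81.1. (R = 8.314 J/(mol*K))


dG = dG0' + RT * ln(Q) / 1000
dG = -2.1 + 8.314 * 310 * ln(81.1) / 1000
dG = 9.2292 kJ/mol

9.2292 kJ/mol


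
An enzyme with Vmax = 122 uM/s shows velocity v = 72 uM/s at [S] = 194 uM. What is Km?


Km = [S] * (Vmax - v) / v
Km = 194 * (122 - 72) / 72
Km = 134.7222 uM

134.7222 uM


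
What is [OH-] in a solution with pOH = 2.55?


[OH-] = 10^(-pOH)
[OH-] = 10^(-2.55)
[OH-] = 0.0028 M

0.0028 M


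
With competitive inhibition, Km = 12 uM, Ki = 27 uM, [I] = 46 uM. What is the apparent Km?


Km_app = Km * (1 + [I]/Ki)
Km_app = 12 * (1 + 46/27)
Km_app = 32.4444 uM

32.4444 uM


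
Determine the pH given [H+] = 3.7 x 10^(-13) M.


pH = -log10([H+])
pH = -log10(3.7 x 10^(-13))
pH = 12.4318

12.4318


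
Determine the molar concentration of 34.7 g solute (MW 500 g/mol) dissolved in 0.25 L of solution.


C = (mass / MW) / volume
C = (34.7 / 500) / 0.25
C = 0.2776 M

0.2776 M


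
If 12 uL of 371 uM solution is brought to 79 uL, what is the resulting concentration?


C2 = C1 * V1 / V2
C2 = 371 * 12 / 79
C2 = 56.3544 uM

56.3544 uM


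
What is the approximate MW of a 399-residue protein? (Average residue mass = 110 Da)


MW = n_residues * 110 Da
MW = 399 * 110
MW = 43890 Da

43890 Da


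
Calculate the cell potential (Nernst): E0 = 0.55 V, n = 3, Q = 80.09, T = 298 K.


E = E0 - (RT/nF) * ln(Q)
E = 0.55 - (8.314 * 298 / (3 * 96485)) * ln(80.09)
E = 0.5125 V

0.5125 V


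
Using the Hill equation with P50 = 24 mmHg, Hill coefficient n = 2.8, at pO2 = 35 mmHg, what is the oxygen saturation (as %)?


Y = pO2^n / (P50^n + pO2^n)
Y = 35^2.8 / (24^2.8 + 35^2.8)
Y = 74.2%

74.2%


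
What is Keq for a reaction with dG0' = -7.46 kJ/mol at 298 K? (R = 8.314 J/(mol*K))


Keq = exp(-dG0 * 1000 / (R * T))
Keq = exp(-(-7.46) * 1000 / (8.314 * 298))
Keq = 20.3079

20.3079


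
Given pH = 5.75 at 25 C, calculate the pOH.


pOH = 14 - pH
pOH = 14 - 5.75
pOH = 8.25

8.25


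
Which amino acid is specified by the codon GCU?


Standard genetic code lookup.
Codon GCU -> Ala

Ala


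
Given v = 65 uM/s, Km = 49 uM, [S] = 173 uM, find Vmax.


Vmax = v * (Km + [S]) / [S]
Vmax = 65 * (49 + 173) / 173
Vmax = 83.4104 uM/s

83.4104 uM/s


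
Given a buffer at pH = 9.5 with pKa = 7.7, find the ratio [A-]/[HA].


[A-]/[HA] = 10^(pH - pKa)
= 10^(9.5 - 7.7)
= 63.0957

63.0957


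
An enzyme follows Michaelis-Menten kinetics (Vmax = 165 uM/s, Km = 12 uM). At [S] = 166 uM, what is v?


v = Vmax * [S] / (Km + [S])
v = 165 * 166 / (12 + 166)
v = 153.8764 uM/s

153.8764 uM/s


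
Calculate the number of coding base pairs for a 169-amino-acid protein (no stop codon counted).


Each amino acid = 1 codon = 3 bp
bp = 169 * 3 = 507 bp

507 bp


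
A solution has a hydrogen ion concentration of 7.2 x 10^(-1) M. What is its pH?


pH = -log10([H+])
pH = -log10(7.2 x 10^(-1))
pH = 0.1427

0.1427


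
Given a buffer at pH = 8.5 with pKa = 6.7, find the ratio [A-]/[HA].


[A-]/[HA] = 10^(pH - pKa)
= 10^(8.5 - 6.7)
= 63.0957

63.0957


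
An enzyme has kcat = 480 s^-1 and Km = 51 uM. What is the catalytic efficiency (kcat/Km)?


Catalytic efficiency = kcat / Km
= 480 / 51
= 9.4118 uM^-1*s^-1

9.4118 uM^-1*s^-1


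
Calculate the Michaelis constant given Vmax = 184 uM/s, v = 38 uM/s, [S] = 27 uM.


Km = [S] * (Vmax - v) / v
Km = 27 * (184 - 38) / 38
Km = 103.7368 uM

103.7368 uM


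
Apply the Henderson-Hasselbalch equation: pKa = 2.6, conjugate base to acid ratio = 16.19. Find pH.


pH = pKa + log10([A-]/[HA])
pH = 2.6 + log10(16.19)
pH = 3.8092

3.8092


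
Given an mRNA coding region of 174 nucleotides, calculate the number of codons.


codons = nucleotides / 3
codons = 174 / 3 = 58

58


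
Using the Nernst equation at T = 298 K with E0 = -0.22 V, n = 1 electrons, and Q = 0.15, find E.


E = E0 - (RT/nF) * ln(Q)
E = -0.22 - (8.314 * 298 / (1 * 96485)) * ln(0.15)
E = -0.1713 V

-0.1713 V


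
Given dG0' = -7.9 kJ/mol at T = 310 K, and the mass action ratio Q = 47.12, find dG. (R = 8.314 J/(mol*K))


dG = dG0' + RT * ln(Q) / 1000
dG = -7.9 + 8.314 * 310 * ln(47.12) / 1000
dG = 2.0297 kJ/mol

2.0297 kJ/mol


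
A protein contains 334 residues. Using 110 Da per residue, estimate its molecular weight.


MW = n_residues * 110 Da
MW = 334 * 110
MW = 36740 Da

36740 Da


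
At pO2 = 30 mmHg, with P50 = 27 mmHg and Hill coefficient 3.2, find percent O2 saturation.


Y = pO2^n / (P50^n + pO2^n)
Y = 30^3.2 / (27^3.2 + 30^3.2)
Y = 58.35%

58.35%


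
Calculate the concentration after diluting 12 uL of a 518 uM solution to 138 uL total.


C2 = C1 * V1 / V2
C2 = 518 * 12 / 138
C2 = 45.0435 uM

45.0435 uM


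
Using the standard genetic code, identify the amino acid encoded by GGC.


Standard genetic code lookup.
Codon GGC -> Gly

Gly


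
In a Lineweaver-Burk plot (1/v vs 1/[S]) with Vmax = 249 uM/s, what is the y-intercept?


y-intercept = 1/Vmax
= 1/249
= 0.004 s/uM

0.004 s/uM


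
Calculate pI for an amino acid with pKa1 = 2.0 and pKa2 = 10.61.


pI = (pKa1 + pKa2) / 2
pI = (2.0 + 10.61) / 2
pI = 6.305

6.305


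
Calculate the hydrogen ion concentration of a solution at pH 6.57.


[H+] = 10^(-pH)
[H+] = 10^(-6.57)
[H+] = 2.692e-07 M

2.692e-07 M


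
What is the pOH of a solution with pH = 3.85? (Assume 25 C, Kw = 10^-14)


pOH = 14 - pH
pOH = 14 - 3.85
pOH = 10.15

10.15


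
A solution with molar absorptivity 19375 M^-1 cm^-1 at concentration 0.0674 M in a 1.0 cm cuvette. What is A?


A = epsilon * c * l
A = 19375 * 0.0674 * 1.0
A = 1305.875

1305.875


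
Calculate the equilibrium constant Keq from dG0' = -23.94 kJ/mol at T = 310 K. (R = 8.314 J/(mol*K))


Keq = exp(-dG0 * 1000 / (R * T))
Keq = exp(-(-23.94) * 1000 / (8.314 * 310))
Keq = 10814.536

10814.536


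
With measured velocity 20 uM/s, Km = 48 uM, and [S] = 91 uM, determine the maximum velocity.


Vmax = v * (Km + [S]) / [S]
Vmax = 20 * (48 + 91) / 91
Vmax = 30.5495 uM/s

30.5495 uM/s


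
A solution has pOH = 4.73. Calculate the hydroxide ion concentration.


[OH-] = 10^(-pOH)
[OH-] = 10^(-4.73)
[OH-] = 1.862e-05 M

1.862e-05 M


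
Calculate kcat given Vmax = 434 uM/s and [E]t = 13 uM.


kcat = Vmax / [E]t
kcat = 434 / 13
kcat = 33.3846 s^-1

33.3846 s^-1


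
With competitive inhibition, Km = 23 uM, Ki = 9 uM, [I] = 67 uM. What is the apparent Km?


Km_app = Km * (1 + [I]/Ki)
Km_app = 23 * (1 + 67/9)
Km_app = 194.2222 uM

194.2222 uM


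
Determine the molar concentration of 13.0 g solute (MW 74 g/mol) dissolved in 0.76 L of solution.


C = (mass / MW) / volume
C = (13.0 / 74) / 0.76
C = 0.2312 M

0.2312 M


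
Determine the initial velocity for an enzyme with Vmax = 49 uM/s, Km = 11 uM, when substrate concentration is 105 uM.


v = Vmax * [S] / (Km + [S])
v = 49 * 105 / (11 + 105)
v = 44.3534 uM/s

44.3534 uM/s


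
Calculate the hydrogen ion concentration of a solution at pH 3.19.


[H+] = 10^(-pH)
[H+] = 10^(-3.19)
[H+] = 6.457e-04 M

6.457e-04 M


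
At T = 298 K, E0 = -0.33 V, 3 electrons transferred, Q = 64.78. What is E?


E = E0 - (RT/nF) * ln(Q)
E = -0.33 - (8.314 * 298 / (3 * 96485)) * ln(64.78)
E = -0.3657 V

-0.3657 V


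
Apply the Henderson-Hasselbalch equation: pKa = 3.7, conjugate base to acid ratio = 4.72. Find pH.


pH = pKa + log10([A-]/[HA])
pH = 3.7 + log10(4.72)
pH = 4.3739

4.3739


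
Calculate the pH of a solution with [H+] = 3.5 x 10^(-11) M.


pH = -log10([H+])
pH = -log10(3.5 x 10^(-11))
pH = 10.4559

10.4559


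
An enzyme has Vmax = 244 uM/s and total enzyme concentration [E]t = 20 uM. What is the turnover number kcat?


kcat = Vmax / [E]t
kcat = 244 / 20
kcat = 12.2 s^-1

12.2 s^-1


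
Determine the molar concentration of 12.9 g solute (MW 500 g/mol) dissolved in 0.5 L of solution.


C = (mass / MW) / volume
C = (12.9 / 500) / 0.5
C = 0.0516 M

0.0516 M


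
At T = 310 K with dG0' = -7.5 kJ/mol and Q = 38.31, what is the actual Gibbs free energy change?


dG = dG0' + RT * ln(Q) / 1000
dG = -7.5 + 8.314 * 310 * ln(38.31) / 1000
dG = 1.8962 kJ/mol

1.8962 kJ/mol


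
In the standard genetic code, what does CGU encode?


Standard genetic code lookup.
Codon CGU -> Arg

Arg


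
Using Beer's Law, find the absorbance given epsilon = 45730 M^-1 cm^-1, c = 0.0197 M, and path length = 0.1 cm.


A = epsilon * c * l
A = 45730 * 0.0197 * 0.1
A = 90.0881

90.0881


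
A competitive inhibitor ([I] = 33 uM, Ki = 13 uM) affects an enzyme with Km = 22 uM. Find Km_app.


Km_app = Km * (1 + [I]/Ki)
Km_app = 22 * (1 + 33/13)
Km_app = 77.8462 uM

77.8462 uM


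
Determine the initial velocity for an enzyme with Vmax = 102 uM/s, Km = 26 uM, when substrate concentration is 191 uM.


v = Vmax * [S] / (Km + [S])
v = 102 * 191 / (26 + 191)
v = 89.7788 uM/s

89.7788 uM/s


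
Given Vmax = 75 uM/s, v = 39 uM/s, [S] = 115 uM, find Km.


Km = [S] * (Vmax - v) / v
Km = 115 * (75 - 39) / 39
Km = 106.1538 uM

106.1538 uM


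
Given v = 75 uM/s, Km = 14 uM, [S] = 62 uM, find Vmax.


Vmax = v * (Km + [S]) / [S]
Vmax = 75 * (14 + 62) / 62
Vmax = 91.9355 uM/s

91.9355 uM/s


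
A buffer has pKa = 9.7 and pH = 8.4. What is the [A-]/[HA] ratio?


[A-]/[HA] = 10^(pH - pKa)
= 10^(8.4 - 9.7)
= 0.0501

0.0501


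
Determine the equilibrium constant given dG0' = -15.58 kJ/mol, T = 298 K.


Keq = exp(-dG0 * 1000 / (R * T))
Keq = exp(-(-15.58) * 1000 / (8.314 * 298))
Keq = 538.2992

538.2992


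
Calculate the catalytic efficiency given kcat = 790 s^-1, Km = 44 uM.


Catalytic efficiency = kcat / Km
= 790 / 44
= 17.9545 uM^-1*s^-1

17.9545 uM^-1*s^-1


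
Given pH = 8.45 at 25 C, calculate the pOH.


pOH = 14 - pH
pOH = 14 - 8.45
pOH = 5.55

5.55


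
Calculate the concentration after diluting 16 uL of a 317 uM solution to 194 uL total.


C2 = C1 * V1 / V2
C2 = 317 * 16 / 194
C2 = 26.1443 uM

26.1443 uM


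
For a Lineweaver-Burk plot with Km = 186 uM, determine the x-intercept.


x-intercept = -1/Km
= -1/186
= -0.0054 1/uM

-0.0054 1/uM


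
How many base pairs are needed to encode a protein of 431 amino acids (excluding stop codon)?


Each amino acid = 1 codon = 3 bp
bp = 431 * 3 = 1293 bp

1293 bp


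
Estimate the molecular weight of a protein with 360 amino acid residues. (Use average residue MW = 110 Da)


MW = n_residues * 110 Da
MW = 360 * 110
MW = 39600 Da

39600 Da


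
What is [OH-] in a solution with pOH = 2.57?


[OH-] = 10^(-pOH)
[OH-] = 10^(-2.57)
[OH-] = 0.0027 M

0.0027 M


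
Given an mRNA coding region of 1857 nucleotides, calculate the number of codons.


codons = nucleotides / 3
codons = 1857 / 3 = 619

619


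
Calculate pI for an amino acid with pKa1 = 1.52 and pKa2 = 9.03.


pI = (pKa1 + pKa2) / 2
pI = (1.52 + 9.03) / 2
pI = 5.275

5.275


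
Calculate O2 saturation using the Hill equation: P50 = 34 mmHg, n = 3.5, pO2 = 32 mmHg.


Y = pO2^n / (P50^n + pO2^n)
Y = 32^3.5 / (34^3.5 + 32^3.5)
Y = 44.72%

44.72%


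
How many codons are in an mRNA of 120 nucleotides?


codons = nucleotides / 3
codons = 120 / 3 = 40

40


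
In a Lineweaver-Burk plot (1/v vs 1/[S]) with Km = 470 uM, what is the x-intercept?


x-intercept = -1/Km
= -1/470
= -0.0021 1/uM

-0.0021 1/uM


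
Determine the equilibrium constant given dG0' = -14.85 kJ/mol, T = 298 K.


Keq = exp(-dG0 * 1000 / (R * T))
Keq = exp(-(-14.85) * 1000 / (8.314 * 298))
Keq = 400.9238

400.9238


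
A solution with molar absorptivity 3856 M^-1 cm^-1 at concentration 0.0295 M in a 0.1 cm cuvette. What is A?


A = epsilon * c * l
A = 3856 * 0.0295 * 0.1
A = 11.3752

11.3752


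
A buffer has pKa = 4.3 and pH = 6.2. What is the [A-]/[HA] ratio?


[A-]/[HA] = 10^(pH - pKa)
= 10^(6.2 - 4.3)
= 79.4328

79.4328


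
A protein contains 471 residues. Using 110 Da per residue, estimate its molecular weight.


MW = n_residues * 110 Da
MW = 471 * 110
MW = 51810 Da

51810 Da


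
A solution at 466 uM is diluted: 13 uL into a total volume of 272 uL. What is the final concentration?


C2 = C1 * V1 / V2
C2 = 466 * 13 / 272
C2 = 22.2721 uM

22.2721 uM


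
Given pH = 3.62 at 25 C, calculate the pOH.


pOH = 14 - pH
pOH = 14 - 3.62
pOH = 10.38

10.38


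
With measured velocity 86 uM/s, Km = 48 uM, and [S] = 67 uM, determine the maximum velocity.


Vmax = v * (Km + [S]) / [S]
Vmax = 86 * (48 + 67) / 67
Vmax = 147.6119 uM/s

147.6119 uM/s


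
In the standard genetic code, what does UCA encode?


Standard genetic code lookup.
Codon UCA -> Ser

Ser


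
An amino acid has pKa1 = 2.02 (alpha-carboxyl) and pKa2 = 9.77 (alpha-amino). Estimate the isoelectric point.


pI = (pKa1 + pKa2) / 2
pI = (2.02 + 9.77) / 2
pI = 5.895

5.895


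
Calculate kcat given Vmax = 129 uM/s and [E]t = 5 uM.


kcat = Vmax / [E]t
kcat = 129 / 5
kcat = 25.8 s^-1

25.8 s^-1


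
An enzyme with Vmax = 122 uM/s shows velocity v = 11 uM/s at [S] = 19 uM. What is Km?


Km = [S] * (Vmax - v) / v
Km = 19 * (122 - 11) / 11
Km = 191.7273 uM

191.7273 uM


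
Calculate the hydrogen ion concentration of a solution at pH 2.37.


[H+] = 10^(-pH)
[H+] = 10^(-2.37)
[H+] = 0.0043 M

0.0043 M


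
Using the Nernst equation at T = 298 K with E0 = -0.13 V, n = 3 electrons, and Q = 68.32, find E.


E = E0 - (RT/nF) * ln(Q)
E = -0.13 - (8.314 * 298 / (3 * 96485)) * ln(68.32)
E = -0.1662 V

-0.1662 V


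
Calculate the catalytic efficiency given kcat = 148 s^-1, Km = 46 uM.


Catalytic efficiency = kcat / Km
= 148 / 46
= 3.2174 uM^-1*s^-1

3.2174 uM^-1*s^-1


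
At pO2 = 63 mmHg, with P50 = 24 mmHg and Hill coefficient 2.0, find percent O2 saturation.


Y = pO2^n / (P50^n + pO2^n)
Y = 63^2.0 / (24^2.0 + 63^2.0)
Y = 87.33%

87.33%


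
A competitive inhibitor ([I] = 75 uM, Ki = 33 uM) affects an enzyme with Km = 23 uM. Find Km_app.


Km_app = Km * (1 + [I]/Ki)
Km_app = 23 * (1 + 75/33)
Km_app = 75.2727 uM

75.2727 uM


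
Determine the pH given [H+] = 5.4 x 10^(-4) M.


pH = -log10([H+])
pH = -log10(5.4 x 10^(-4))
pH = 3.2676

3.2676


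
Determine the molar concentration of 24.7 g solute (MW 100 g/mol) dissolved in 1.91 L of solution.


C = (mass / MW) / volume
C = (24.7 / 100) / 1.91
C = 0.1293 M

0.1293 M


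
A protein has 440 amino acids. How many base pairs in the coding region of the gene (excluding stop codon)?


Each amino acid = 1 codon = 3 bp
bp = 440 * 3 = 1320 bp

1320 bp


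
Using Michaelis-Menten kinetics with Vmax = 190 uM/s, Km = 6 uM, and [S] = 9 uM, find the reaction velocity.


v = Vmax * [S] / (Km + [S])
v = 190 * 9 / (6 + 9)
v = 114.0 uM/s

114.0 uM/s


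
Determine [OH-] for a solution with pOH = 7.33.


[OH-] = 10^(-pOH)
[OH-] = 10^(-7.33)
[OH-] = 4.677e-08 M

4.677e-08 M


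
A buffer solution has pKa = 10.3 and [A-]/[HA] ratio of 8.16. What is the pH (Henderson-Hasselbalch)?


pH = pKa + log10([A-]/[HA])
pH = 10.3 + log10(8.16)
pH = 11.2117

11.2117


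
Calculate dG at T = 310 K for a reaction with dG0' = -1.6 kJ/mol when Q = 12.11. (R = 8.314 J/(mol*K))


dG = dG0' + RT * ln(Q) / 1000
dG = -1.6 + 8.314 * 310 * ln(12.11) / 1000
dG = 4.828 kJ/mol

4.828 kJ/mol


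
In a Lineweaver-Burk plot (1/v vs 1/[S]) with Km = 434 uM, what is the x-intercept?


x-intercept = -1/Km
= -1/434
= -0.0023 1/uM

-0.0023 1/uM


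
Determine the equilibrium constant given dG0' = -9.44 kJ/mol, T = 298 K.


Keq = exp(-dG0 * 1000 / (R * T))
Keq = exp(-(-9.44) * 1000 / (8.314 * 298))
Keq = 45.1587

45.1587


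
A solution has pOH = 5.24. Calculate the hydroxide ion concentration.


[OH-] = 10^(-pOH)
[OH-] = 10^(-5.24)
[OH-] = 5.754e-06 M

5.754e-06 M


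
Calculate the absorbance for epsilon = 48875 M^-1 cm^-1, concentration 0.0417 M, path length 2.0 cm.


A = epsilon * c * l
A = 48875 * 0.0417 * 2.0
A = 4076.175

4076.175


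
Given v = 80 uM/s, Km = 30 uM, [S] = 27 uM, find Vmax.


Vmax = v * (Km + [S]) / [S]
Vmax = 80 * (30 + 27) / 27
Vmax = 168.8889 uM/s

168.8889 uM/s


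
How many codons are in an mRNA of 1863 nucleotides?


codons = nucleotides / 3
codons = 1863 / 3 = 621

621


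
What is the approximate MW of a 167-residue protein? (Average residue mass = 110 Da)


MW = n_residues * 110 Da
MW = 167 * 110
MW = 18370 Da

18370 Da


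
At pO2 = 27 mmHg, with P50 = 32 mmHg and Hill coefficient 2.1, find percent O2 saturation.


Y = pO2^n / (P50^n + pO2^n)
Y = 27^2.1 / (32^2.1 + 27^2.1)
Y = 41.17%

41.17%


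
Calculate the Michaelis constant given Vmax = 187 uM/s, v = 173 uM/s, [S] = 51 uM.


Km = [S] * (Vmax - v) / v
Km = 51 * (187 - 173) / 173
Km = 4.1272 uM

4.1272 uM


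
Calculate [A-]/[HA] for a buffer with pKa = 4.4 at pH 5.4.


[A-]/[HA] = 10^(pH - pKa)
= 10^(5.4 - 4.4)
= 10.0

10.0


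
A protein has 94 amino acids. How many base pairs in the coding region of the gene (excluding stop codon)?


Each amino acid = 1 codon = 3 bp
bp = 94 * 3 = 282 bp

282 bp


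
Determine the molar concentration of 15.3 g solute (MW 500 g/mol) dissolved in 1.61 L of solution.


C = (mass / MW) / volume
C = (15.3 / 500) / 1.61
C = 0.019 M

0.019 M
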